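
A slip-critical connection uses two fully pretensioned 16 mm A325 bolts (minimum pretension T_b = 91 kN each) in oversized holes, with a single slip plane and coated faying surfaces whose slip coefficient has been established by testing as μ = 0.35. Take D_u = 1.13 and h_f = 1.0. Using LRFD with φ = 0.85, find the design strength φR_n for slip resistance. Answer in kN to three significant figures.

R_n = μ · D_u · h_f · T_b · n_s · n_b = 0.35 × 1.13 × 1.0 × 91 × 1 × 2 = 71.98 kN.
Design strength φR_n = 0.85 × 71.98 = 61.2 kN.

61.2 kN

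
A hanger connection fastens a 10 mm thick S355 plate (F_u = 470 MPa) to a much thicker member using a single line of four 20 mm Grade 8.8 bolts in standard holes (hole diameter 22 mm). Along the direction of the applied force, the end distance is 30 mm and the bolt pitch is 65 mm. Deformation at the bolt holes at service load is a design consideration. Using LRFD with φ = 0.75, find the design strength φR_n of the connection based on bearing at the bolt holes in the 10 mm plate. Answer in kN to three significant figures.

Per bolt r_n = 1.2 l_c t F_u ≤ 2.4 d t F_u; upper limit = 2.4 × 20 × 10 × 470 / 1000 = 225.6 kN.
Edge bolt: l_c = 30 − 22/2 = 19 mm → 1.2 × 19 × 10 × 470 / 1000 = 107.2 → r_n = 107.2 kN.
Interior bolts: l_c = 65 − 22 = 43 mm → 1.2 × 43 × 10 × 470 / 1000 = 242.5 → r_n = 225.6 kN.
R_n = 1 × 107.2 + 3 × 225.6 = 784 kN.
Design strength φR_n = 0.75 × 784 = 588 kN.

588 kN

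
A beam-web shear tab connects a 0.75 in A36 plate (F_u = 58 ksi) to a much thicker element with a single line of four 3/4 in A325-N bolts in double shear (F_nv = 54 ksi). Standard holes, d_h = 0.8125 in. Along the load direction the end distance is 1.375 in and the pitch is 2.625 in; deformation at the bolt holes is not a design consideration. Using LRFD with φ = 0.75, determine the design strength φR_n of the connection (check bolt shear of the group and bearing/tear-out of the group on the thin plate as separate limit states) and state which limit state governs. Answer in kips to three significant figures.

143 kips (bolt shear governs)

Bolt shear: A_b = π·0.75²/4 = 0.4418 in²; R_n = 54 × 0.4418 × 4 × 2 = 190.9 kips → 0.75 × 190.9 = 143 kips.
Bearing (1.5 l_c t F_u ≤ 3.0 d t F_u): upper limit = 3.0·0.75·0.75·58 = 97.88 kips.
  Edge l_c = 1.375 − 0.8125/2 = 0.9688 → r_n = 63.21 kips; interior l_c = 2.625 − 0.8125 = 1.812 → r_n = 97.88 kips.
  R_n,bearing = 1·63.21 + 3·97.88 = 356.8 kips → 0.75 × 356.8 = 268 kips.
Bolt shear governs: 143 kips.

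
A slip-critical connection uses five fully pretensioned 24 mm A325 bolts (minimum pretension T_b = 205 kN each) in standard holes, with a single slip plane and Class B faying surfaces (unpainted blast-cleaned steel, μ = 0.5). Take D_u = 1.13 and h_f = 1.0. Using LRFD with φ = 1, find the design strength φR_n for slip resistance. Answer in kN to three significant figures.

579 kN

R_n = μ · D_u · h_f · T_b · n_s · n_b = 0.5 × 1.13 × 1.0 × 205 × 1 × 5 = 579.1 kN.
Design strength φR_n = 1 × 579.1 = 579 kN.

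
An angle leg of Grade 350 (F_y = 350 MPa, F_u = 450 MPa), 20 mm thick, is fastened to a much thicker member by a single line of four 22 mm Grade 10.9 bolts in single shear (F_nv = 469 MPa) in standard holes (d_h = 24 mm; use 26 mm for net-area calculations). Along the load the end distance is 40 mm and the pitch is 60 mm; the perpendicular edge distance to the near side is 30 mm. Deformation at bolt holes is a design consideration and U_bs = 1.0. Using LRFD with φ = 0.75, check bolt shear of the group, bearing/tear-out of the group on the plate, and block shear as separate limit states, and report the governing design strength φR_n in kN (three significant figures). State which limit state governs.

535 kN (bolt shear governs)

Bolt shear: A_b = π·22²/4 = 380.1 mm²; R_n = 469 × 380.1 × 4 × 1 / 1000 = 713.1 kN → 0.75 × 713.1 = 535 kN.
Bearing: edge l_c = 28, r_n = 302.4 kN; interior l_c = 36, r_n = 388.8 kN; R_n = 302.4 + 3·388.8 = 1469 kN → 1100 kN.
Block shear: A_gv = 4400, A_nv = 2580, A_nt = 340 mm²; R_n = min(0.6F_uA_nv, 0.6F_yA_gv) + U_bs·F_u·A_nt = 849.6 kN → 637 kN.
Bolt shear governs: 535 kN.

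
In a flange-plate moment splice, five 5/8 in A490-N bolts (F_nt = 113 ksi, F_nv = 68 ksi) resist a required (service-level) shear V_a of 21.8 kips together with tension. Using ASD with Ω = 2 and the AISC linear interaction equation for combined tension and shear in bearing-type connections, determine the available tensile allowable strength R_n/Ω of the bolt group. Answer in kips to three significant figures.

76.4 kips

A_b = π·0.625²/4 = 0.3068 in²; f_rv = 21.8 / (5 × 0.3068) = 14.21 ksi.
F'_nt = 1.3 F_nt − (Ω F_nt / F_nv) f_rv = 1.3·113 − (2·113/68)·14.21 = 99.67 ksi, capped at F_nt → F'_nt = 99.67 ksi.
R_n = F'_nt · A_b · n = 99.67 × 0.3068 × 5 = 152.9 kips.
Allowable strength R_n/Ω = 152.9 / 2 = 76.4 kips.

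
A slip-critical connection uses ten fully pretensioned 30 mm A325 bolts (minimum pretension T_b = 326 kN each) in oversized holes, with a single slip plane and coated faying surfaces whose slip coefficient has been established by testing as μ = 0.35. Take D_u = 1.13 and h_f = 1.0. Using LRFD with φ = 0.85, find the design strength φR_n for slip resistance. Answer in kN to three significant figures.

1100 kN

R_n = μ · D_u · h_f · T_b · n_s · n_b = 0.35 × 1.13 × 1.0 × 326 × 1 × 10 = 1289 kN.
Design strength φR_n = 0.85 × 1289 = 1100 kN.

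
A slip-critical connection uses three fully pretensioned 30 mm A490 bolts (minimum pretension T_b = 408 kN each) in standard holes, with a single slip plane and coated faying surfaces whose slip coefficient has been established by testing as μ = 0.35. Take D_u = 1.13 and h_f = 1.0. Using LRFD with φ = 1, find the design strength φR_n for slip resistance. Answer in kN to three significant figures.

R_n = μ · D_u · h_f · T_b · n_s · n_b = 0.35 × 1.13 × 1.0 × 408 × 1 × 3 = 484.1 kN.
Design strength φR_n = 1 × 484.1 = 484 kN.

484 kN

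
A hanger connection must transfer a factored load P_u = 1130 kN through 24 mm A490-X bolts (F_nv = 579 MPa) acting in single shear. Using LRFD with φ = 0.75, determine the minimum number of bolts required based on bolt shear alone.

A_b = π·24²/4 = 452.4 mm².
Per-bolt design strength φR_n = 0.75 × 579 × 452.4 × 1 / 1000 = 196.5 kN.
n ≥ 1130 / 196.5 = 5.752 → use 6 bolts.

6 bolts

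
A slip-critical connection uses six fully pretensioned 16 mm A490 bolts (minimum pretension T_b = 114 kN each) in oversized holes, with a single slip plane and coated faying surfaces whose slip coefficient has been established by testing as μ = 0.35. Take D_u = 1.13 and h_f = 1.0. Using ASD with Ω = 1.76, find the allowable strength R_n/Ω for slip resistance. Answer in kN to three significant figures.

R_n = μ · D_u · h_f · T_b · n_s · n_b = 0.35 × 1.13 × 1.0 × 114 × 1 × 6 = 270.5 kN.
Allowable strength R_n/Ω = 270.5 / 1.76 = 154 kN.

154 kN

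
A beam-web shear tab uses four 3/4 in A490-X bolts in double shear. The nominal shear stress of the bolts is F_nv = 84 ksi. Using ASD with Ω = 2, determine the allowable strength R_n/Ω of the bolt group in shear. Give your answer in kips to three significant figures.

A_b = π × 0.75² / 4 = 0.4418 in².
R_n = F_nv · A_b · n · n_s = 84 × 0.4418 × 4 × 2 = 296.9 kips.
Allowable strength R_n/Ω = 296.9 / 2 = 148 kips.

148 kips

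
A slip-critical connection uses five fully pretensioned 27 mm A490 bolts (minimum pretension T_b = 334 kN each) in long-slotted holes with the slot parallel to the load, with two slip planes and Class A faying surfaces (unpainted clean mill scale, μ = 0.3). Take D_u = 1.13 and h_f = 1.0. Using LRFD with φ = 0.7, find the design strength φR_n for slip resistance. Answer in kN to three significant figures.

R_n = μ · D_u · h_f · T_b · n_s · n_b = 0.3 × 1.13 × 1.0 × 334 × 2 × 5 = 1132 kN.
Design strength φR_n = 0.7 × 1132 = 793 kN.

793 kN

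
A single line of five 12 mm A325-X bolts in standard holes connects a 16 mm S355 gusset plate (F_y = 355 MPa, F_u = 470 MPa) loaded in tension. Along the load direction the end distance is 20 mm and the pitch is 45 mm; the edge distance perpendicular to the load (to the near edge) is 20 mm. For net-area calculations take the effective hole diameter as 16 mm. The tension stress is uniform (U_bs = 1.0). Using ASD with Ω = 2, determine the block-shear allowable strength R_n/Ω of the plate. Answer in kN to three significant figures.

334 kN

Shear plane L_v = 20 + 4·45 = 200 mm; A_gv = 200 × 16 = 3200 mm².
A_nv = (200 − 4.5·16) × 16 = 2048 mm².
A_nt = (20 − 0.5·16) × 16 = 192 mm².
0.6 F_u A_nv = 577.5 kN; 0.6 F_y A_gv = 681.6 kN → shear rupture governs the shear term.
R_n = 577.5 + 1.0 × 470 × 192 / 1000 = 667.8 kN.
Allowable strength R_n/Ω = 667.8 / 2 = 334 kN.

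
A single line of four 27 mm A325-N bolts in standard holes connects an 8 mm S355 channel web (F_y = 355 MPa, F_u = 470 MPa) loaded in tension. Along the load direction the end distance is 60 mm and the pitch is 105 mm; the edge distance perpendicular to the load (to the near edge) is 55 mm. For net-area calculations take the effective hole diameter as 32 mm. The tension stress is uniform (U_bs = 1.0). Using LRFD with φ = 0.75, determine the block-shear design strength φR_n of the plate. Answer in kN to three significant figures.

Shear plane L_v = 60 + 3·105 = 375 mm; A_gv = 375 × 8 = 3000 mm².
A_nv = (375 − 3.5·32) × 8 = 2104 mm².
A_nt = (55 − 0.5·32) × 8 = 312 mm².
0.6 F_u A_nv = 593.3 kN; 0.6 F_y A_gv = 639 kN → shear rupture governs the shear term.
R_n = 593.3 + 1.0 × 470 × 312 / 1000 = 740 kN.
Design strength φR_n = 0.75 × 740 = 555 kN.

555 kN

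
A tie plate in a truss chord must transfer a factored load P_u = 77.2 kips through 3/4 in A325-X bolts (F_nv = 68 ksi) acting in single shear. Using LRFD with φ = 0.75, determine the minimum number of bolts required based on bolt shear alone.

A_b = π·0.75²/4 = 0.4418 in².
Per-bolt design strength φR_n = 0.75 × 68 × 0.4418 × 1 = 22.53 kips.
n ≥ 77.2 / 22.53 = 3.426 → use 4 bolts.

4 bolts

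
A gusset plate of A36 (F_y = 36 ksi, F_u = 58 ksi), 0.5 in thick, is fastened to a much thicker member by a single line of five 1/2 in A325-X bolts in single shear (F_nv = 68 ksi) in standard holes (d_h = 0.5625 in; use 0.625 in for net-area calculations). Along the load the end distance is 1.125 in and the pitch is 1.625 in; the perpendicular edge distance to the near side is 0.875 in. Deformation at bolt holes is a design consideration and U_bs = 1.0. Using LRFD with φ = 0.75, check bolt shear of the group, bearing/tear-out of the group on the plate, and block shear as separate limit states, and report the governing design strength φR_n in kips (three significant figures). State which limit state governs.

50.1 kips (bolt shear governs)

Bolt shear: A_b = π·0.5²/4 = 0.1963 in²; R_n = 68 × 0.1963 × 5 × 1 = 66.76 kips → 0.75 × 66.76 = 50.1 kips.
Bearing: edge l_c = 0.8438, r_n = 29.36 kips; interior l_c = 1.062, r_n = 34.8 kips; R_n = 29.36 + 4·34.8 = 168.6 kips → 126 kips.
Block shear: A_gv = 3.812, A_nv = 2.406, A_nt = 0.2812 in²; R_n = min(0.6F_uA_nv, 0.6F_yA_gv) + U_bs·F_u·A_nt = 98.66 kips → 74 kips.
Bolt shear governs: 50.1 kips.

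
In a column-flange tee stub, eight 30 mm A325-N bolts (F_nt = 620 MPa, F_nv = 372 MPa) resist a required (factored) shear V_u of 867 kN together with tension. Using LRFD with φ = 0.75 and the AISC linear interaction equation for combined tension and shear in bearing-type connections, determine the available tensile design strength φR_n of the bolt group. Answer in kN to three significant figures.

1970 kN

A_b = π·30²/4 = 706.9 mm²; f_rv = 867 × 1000 / (8 × 706.9) = 153.3 MPa.
F'_nt = 1.3 F_nt − (F_nt / φF_nv) f_rv = 1.3·620 − (620/(0.75·372))·153.3 = 465.3 MPa, capped at F_nt → F'_nt = 465.3 MPa.
R_n = F'_nt · A_b · n = 465.3 × 706.9 × 8 / 1000 = 2631 kN.
Design strength φR_n = 0.75 × 2631 = 1970 kN.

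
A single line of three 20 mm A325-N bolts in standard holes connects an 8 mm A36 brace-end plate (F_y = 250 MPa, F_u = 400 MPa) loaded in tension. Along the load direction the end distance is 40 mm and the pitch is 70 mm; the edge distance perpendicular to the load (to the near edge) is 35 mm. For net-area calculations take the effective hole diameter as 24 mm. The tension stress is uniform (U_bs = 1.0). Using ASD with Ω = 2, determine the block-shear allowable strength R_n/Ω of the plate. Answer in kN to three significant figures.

145 kN

Shear plane L_v = 40 + 2·70 = 180 mm; A_gv = 180 × 8 = 1440 mm².
A_nv = (180 − 2.5·24) × 8 = 960 mm².
A_nt = (35 − 0.5·24) × 8 = 184 mm².
0.6 F_u A_nv = 230.4 kN; 0.6 F_y A_gv = 216 kN → shear yielding governs the shear term.
R_n = 216 + 1.0 × 400 × 184 / 1000 = 289.6 kN.
Allowable strength R_n/Ω = 289.6 / 2 = 145 kN.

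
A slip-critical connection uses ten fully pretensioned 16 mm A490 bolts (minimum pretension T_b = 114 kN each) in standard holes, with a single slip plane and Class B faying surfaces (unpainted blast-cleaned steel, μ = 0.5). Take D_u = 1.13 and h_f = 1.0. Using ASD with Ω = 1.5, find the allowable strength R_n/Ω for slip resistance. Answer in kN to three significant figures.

429 kN

R_n = μ · D_u · h_f · T_b · n_s · n_b = 0.5 × 1.13 × 1.0 × 114 × 1 × 10 = 644.1 kN.
Allowable strength R_n/Ω = 644.1 / 1.5 = 429 kN.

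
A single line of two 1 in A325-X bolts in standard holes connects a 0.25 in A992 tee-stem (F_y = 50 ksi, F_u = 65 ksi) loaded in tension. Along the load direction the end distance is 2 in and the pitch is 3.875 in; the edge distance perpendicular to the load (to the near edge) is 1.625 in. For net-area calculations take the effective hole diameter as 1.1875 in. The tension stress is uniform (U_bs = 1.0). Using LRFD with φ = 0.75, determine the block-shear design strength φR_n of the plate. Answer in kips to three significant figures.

42.5 kips

Shear plane L_v = 2 + 1·3.875 = 5.875 in; A_gv = 5.875 × 0.25 = 1.469 in².
A_nv = (5.875 − 1.5·1.1875) × 0.25 = 1.023 in².
A_nt = (1.625 − 0.5·1.1875) × 0.25 = 0.2578 in².
0.6 F_u A_nv = 39.91 kips; 0.6 F_y A_gv = 44.06 kips → shear rupture governs the shear term.
R_n = 39.91 + 1.0 × 65 × 0.2578 = 56.67 kips.
Design strength φR_n = 0.75 × 56.67 = 42.5 kips.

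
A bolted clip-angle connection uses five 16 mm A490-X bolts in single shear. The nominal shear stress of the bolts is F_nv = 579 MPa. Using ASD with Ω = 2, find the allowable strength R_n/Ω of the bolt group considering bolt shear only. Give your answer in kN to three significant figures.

291 kN

A_b = π × 16² / 4 = 201.1 mm².
R_n = F_nv · A_b · n · n_s = 579 × 201.1 × 5 × 1 / 1000 = 582.1 kN.
Allowable strength R_n/Ω = 582.1 / 2 = 291 kN.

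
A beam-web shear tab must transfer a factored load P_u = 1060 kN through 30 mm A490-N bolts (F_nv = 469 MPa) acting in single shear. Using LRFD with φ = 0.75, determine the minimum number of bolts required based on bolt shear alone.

5 bolts

A_b = π·30²/4 = 706.9 mm².
Per-bolt design strength φR_n = 0.75 × 469 × 706.9 × 1 / 1000 = 248.6 kN.
n ≥ 1060 / 248.6 = 4.263 → use 5 bolts.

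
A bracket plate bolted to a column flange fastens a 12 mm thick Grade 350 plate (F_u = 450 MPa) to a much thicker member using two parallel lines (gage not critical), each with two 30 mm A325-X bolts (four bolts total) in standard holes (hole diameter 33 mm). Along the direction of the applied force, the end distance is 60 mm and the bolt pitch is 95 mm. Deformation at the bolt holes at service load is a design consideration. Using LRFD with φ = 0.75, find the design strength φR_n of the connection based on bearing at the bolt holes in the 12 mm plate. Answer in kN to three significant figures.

Per bolt r_n = 1.2 l_c t F_u ≤ 2.4 d t F_u; upper limit = 2.4 × 30 × 12 × 450 / 1000 = 388.8 kN.
Edge bolt: l_c = 60 − 33/2 = 43.5 mm → 1.2 × 43.5 × 12 × 450 / 1000 = 281.9 → r_n = 281.9 kN.
Interior bolts: l_c = 95 − 33 = 62 mm → 1.2 × 62 × 12 × 450 / 1000 = 401.8 → r_n = 388.8 kN.
R_n = 2 × 281.9 + 2 × 388.8 = 1341 kN.
Design strength φR_n = 0.75 × 1341 = 1010 kN.

1010 kN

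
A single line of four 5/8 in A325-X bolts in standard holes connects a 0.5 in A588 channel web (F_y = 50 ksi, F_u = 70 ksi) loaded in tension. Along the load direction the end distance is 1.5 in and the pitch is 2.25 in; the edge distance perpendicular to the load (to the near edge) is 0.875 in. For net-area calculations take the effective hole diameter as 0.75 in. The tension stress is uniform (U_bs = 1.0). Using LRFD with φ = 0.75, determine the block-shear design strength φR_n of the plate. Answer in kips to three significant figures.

102 kips

Shear plane L_v = 1.5 + 3·2.25 = 8.25 in; A_gv = 8.25 × 0.5 = 4.125 in².
A_nv = (8.25 − 3.5·0.75) × 0.5 = 2.812 in².
A_nt = (0.875 − 0.5·0.75) × 0.5 = 0.25 in².
0.6 F_u A_nv = 118.1 kips; 0.6 F_y A_gv = 123.8 kips → shear rupture governs the shear term.
R_n = 118.1 + 1.0 × 70 × 0.25 = 135.6 kips.
Design strength φR_n = 0.75 × 135.6 = 102 kips.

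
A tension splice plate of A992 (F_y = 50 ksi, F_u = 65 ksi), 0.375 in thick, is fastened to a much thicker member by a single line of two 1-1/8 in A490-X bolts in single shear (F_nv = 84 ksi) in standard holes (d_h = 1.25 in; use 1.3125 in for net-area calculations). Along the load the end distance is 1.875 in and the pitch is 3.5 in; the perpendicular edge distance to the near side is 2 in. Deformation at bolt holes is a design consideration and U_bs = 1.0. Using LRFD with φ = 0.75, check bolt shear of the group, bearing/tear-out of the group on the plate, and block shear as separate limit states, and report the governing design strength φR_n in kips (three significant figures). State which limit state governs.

Bolt shear: A_b = π·1.125²/4 = 0.994 in²; R_n = 84 × 0.994 × 2 × 1 = 167 kips → 0.75 × 167 = 125 kips.
Bearing: edge l_c = 1.25, r_n = 36.56 kips; interior l_c = 2.25, r_n = 65.81 kips; R_n = 36.56 + 1·65.81 = 102.4 kips → 76.8 kips.
Block shear: A_gv = 2.016, A_nv = 1.277, A_nt = 0.5039 in²; R_n = min(0.6F_uA_nv, 0.6F_yA_gv) + U_bs·F_u·A_nt = 82.57 kips → 61.9 kips.
Block shear governs: 61.9 kips.

61.9 kips (block shear governs)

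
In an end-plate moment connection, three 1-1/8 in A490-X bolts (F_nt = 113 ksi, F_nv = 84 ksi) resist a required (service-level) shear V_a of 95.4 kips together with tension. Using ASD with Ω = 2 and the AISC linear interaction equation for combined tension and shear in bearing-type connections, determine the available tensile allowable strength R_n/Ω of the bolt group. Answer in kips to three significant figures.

90.7 kips

A_b = π·1.125²/4 = 0.994 in²; f_rv = 95.4 / (3 × 0.994) = 31.99 ksi.
F'_nt = 1.3 F_nt − (Ω F_nt / F_nv) f_rv = 1.3·113 − (2·113/84)·31.99 = 60.83 ksi, capped at F_nt → F'_nt = 60.83 ksi.
R_n = F'_nt · A_b · n = 60.83 × 0.994 × 3 = 181.4 kips.
Allowable strength R_n/Ω = 181.4 / 2 = 90.7 kips.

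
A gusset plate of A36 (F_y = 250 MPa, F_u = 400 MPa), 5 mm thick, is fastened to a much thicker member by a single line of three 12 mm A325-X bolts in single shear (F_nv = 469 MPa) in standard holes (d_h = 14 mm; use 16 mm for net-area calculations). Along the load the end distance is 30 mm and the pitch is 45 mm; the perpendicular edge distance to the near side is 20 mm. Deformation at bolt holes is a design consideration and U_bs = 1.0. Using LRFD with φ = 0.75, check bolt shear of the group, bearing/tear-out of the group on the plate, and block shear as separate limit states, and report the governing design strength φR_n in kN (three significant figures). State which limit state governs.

85.5 kN (block shear governs)

Bolt shear: A_b = π·12²/4 = 113.1 mm²; R_n = 469 × 113.1 × 3 × 1 / 1000 = 159.1 kN → 0.75 × 159.1 = 119 kN.
Bearing: edge l_c = 23, r_n = 55.2 kN; interior l_c = 31, r_n = 57.6 kN; R_n = 55.2 + 2·57.6 = 170.4 kN → 128 kN.
Block shear: A_gv = 600, A_nv = 400, A_nt = 60 mm²; R_n = min(0.6F_uA_nv, 0.6F_yA_gv) + U_bs·F_u·A_nt = 114 kN → 85.5 kN.
Block shear governs: 85.5 kN.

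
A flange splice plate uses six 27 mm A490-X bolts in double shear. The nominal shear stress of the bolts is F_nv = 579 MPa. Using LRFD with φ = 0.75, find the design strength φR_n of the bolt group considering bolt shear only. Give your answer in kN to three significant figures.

2980 kN

A_b = π × 27² / 4 = 572.6 mm².
R_n = F_nv · A_b · n · n_s = 579 × 572.6 × 6 × 2 / 1000 = 3978 kN.
Design strength φR_n = 0.75 × 3978 = 2980 kN.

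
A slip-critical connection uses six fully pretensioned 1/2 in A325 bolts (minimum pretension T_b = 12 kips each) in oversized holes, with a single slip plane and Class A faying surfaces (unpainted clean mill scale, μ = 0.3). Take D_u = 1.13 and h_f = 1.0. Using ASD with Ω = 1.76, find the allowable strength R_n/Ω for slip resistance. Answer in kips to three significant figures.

R_n = μ · D_u · h_f · T_b · n_s · n_b = 0.3 × 1.13 × 1.0 × 12 × 1 × 6 = 24.41 kips.
Allowable strength R_n/Ω = 24.41 / 1.76 = 13.9 kips.

13.9 kips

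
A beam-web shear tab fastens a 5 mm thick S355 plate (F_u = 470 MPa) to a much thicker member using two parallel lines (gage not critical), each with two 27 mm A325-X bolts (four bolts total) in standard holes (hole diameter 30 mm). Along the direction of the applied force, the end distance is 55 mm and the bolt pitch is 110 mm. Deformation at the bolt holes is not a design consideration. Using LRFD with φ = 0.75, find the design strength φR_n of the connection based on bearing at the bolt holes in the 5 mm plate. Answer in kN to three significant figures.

497 kN

Per bolt r_n = 1.5 l_c t F_u ≤ 3.0 d t F_u; upper limit = 3.0 × 27 × 5 × 470 / 1000 = 190.3 kN.
Edge bolt: l_c = 55 − 30/2 = 40 mm → 1.5 × 40 × 5 × 470 / 1000 = 141 → r_n = 141 kN.
Interior bolts: l_c = 110 − 30 = 80 mm → 1.5 × 80 × 5 × 470 / 1000 = 282 → r_n = 190.3 kN.
R_n = 2 × 141 + 2 × 190.3 = 662.7 kN.
Design strength φR_n = 0.75 × 662.7 = 497 kN.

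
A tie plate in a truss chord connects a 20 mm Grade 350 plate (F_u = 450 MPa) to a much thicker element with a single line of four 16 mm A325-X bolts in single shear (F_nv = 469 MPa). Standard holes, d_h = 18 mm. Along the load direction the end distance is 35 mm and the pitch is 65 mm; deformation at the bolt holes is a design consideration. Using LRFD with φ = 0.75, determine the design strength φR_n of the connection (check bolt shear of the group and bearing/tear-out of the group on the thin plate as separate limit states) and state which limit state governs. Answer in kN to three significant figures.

Bolt shear: A_b = π·16²/4 = 201.1 mm²; R_n = 469 × 201.1 × 4 × 1 / 1000 = 377.2 kN → 0.75 × 377.2 = 283 kN.
Bearing (1.2 l_c t F_u ≤ 2.4 d t F_u): upper limit = 2.4·16·20·450 / 1000 = 345.6 kN.
  Edge l_c = 35 − 18/2 = 26 → r_n = 280.8 kN; interior l_c = 65 − 18 = 47 → r_n = 345.6 kN.
  R_n,bearing = 1·280.8 + 3·345.6 = 1318 kN → 0.75 × 1318 = 988 kN.
Bolt shear governs: 283 kN.

283 kN (bolt shear governs)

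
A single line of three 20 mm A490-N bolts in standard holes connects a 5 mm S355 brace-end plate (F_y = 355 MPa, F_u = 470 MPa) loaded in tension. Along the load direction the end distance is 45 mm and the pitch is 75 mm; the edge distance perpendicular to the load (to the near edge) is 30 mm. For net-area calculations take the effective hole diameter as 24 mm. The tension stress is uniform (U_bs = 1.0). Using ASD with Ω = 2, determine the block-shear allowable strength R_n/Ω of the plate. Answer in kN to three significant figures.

116 kN

Shear plane L_v = 45 + 2·75 = 195 mm; A_gv = 195 × 5 = 975 mm².
A_nv = (195 − 2.5·24) × 5 = 675 mm².
A_nt = (30 − 0.5·24) × 5 = 90 mm².
0.6 F_u A_nv = 190.3 kN; 0.6 F_y A_gv = 207.7 kN → shear rupture governs the shear term.
R_n = 190.3 + 1.0 × 470 × 90 / 1000 = 232.7 kN.
Allowable strength R_n/Ω = 232.7 / 2 = 116 kN.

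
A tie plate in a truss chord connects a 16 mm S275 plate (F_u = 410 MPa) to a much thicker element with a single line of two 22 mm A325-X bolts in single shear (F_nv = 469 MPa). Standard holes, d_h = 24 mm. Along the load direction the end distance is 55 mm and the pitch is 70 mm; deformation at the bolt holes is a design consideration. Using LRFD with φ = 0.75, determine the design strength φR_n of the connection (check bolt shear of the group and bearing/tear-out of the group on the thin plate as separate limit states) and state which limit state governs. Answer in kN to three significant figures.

Bolt shear: A_b = π·22²/4 = 380.1 mm²; R_n = 469 × 380.1 × 2 × 1 / 1000 = 356.6 kN → 0.75 × 356.6 = 267 kN.
Bearing (1.2 l_c t F_u ≤ 2.4 d t F_u): upper limit = 2.4·22·16·410 / 1000 = 346.4 kN.
  Edge l_c = 55 − 24/2 = 43 → r_n = 338.5 kN; interior l_c = 70 − 24 = 46 → r_n = 346.4 kN.
  R_n,bearing = 1·338.5 + 1·346.4 = 684.9 kN → 0.75 × 684.9 = 514 kN.
Bolt shear governs: 267 kN.

267 kN (bolt shear governs)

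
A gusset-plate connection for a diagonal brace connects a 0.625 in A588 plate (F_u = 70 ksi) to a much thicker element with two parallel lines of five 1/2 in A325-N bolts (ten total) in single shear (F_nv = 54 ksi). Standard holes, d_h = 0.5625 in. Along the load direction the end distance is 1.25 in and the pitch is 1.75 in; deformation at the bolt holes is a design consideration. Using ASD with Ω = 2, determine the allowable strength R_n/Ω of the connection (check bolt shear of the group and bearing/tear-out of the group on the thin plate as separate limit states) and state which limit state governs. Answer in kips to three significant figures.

53 kips (bolt shear governs)

Bolt shear: A_b = π·0.5²/4 = 0.1963 in²; R_n = 54 × 0.1963 × 10 × 1 = 106 kips → 106 / 2 = 53 kips.
Bearing (1.2 l_c t F_u ≤ 2.4 d t F_u): upper limit = 2.4·0.5·0.625·70 = 52.5 kips.
  Edge l_c = 1.25 − 0.5625/2 = 0.9688 → r_n = 50.86 kips; interior l_c = 1.75 − 0.5625 = 1.188 → r_n = 52.5 kips.
  R_n,bearing = 2·50.86 + 8·52.5 = 521.7 kips → 521.7 / 2 = 261 kips.
Bolt shear governs: 53 kips.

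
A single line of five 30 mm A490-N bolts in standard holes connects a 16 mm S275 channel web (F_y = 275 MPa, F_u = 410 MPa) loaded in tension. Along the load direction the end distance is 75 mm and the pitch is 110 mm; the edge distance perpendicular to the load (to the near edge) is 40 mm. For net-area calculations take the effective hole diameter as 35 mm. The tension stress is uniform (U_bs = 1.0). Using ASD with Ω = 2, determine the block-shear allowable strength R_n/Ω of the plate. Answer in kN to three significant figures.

754 kN

Shear plane L_v = 75 + 4·110 = 515 mm; A_gv = 515 × 16 = 8240 mm².
A_nv = (515 − 4.5·35) × 16 = 5720 mm².
A_nt = (40 − 0.5·35) × 16 = 360 mm².
0.6 F_u A_nv = 1407 kN; 0.6 F_y A_gv = 1360 kN → shear yielding governs the shear term.
R_n = 1360 + 1.0 × 410 × 360 / 1000 = 1507 kN.
Allowable strength R_n/Ω = 1507 / 2 = 754 kN.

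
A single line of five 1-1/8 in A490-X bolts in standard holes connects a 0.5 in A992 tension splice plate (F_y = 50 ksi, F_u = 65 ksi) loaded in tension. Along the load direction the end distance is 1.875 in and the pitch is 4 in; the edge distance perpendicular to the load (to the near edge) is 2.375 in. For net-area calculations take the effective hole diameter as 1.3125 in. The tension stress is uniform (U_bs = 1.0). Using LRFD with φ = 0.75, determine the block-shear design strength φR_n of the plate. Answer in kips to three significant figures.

217 kips

Shear plane L_v = 1.875 + 4·4 = 17.88 in; A_gv = 17.88 × 0.5 = 8.938 in².
A_nv = (17.88 − 4.5·1.3125) × 0.5 = 5.984 in².
A_nt = (2.375 − 0.5·1.3125) × 0.5 = 0.8594 in².
0.6 F_u A_nv = 233.4 kips; 0.6 F_y A_gv = 268.1 kips → shear rupture governs the shear term.
R_n = 233.4 + 1.0 × 65 × 0.8594 = 289.2 kips.
Design strength φR_n = 0.75 × 289.2 = 217 kips.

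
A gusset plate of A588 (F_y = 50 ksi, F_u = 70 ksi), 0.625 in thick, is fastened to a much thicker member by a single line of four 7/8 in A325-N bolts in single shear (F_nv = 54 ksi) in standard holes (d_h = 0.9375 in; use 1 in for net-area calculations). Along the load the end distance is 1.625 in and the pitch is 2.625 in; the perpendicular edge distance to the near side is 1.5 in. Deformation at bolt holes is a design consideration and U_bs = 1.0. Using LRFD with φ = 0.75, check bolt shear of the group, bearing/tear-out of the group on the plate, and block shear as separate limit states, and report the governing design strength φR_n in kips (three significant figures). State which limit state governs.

97.4 kips (bolt shear governs)

Bolt shear: A_b = π·0.875²/4 = 0.6013 in²; R_n = 54 × 0.6013 × 4 × 1 = 129.9 kips → 0.75 × 129.9 = 97.4 kips.
Bearing: edge l_c = 1.156, r_n = 60.7 kips; interior l_c = 1.688, r_n = 88.59 kips; R_n = 60.7 + 3·88.59 = 326.5 kips → 245 kips.
Block shear: A_gv = 5.938, A_nv = 3.75, A_nt = 0.625 in²; R_n = min(0.6F_uA_nv, 0.6F_yA_gv) + U_bs·F_u·A_nt = 201.2 kips → 151 kips.
Bolt shear governs: 97.4 kips.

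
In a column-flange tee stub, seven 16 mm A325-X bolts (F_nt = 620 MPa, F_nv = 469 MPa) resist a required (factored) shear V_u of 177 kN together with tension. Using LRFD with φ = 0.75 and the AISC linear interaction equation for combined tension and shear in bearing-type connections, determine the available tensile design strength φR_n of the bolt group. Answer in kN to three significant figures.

A_b = π·16²/4 = 201.1 mm²; f_rv = 177 × 1000 / (7 × 201.1) = 125.8 MPa.
F'_nt = 1.3 F_nt − (F_nt / φF_nv) f_rv = 1.3·620 − (620/(0.75·469))·125.8 = 584.3 MPa, capped at F_nt → F'_nt = 584.3 MPa.
R_n = F'_nt · A_b · n = 584.3 × 201.1 × 7 / 1000 = 822.4 kN.
Design strength φR_n = 0.75 × 822.4 = 617 kN.

617 kN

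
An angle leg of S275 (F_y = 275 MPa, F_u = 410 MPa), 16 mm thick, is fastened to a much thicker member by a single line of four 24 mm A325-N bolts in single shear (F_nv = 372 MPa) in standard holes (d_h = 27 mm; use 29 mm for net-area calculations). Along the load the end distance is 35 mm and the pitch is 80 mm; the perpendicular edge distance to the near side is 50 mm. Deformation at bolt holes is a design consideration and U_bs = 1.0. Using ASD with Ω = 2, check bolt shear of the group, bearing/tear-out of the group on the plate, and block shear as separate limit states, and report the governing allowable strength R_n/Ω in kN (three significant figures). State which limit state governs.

Bolt shear: A_b = π·24²/4 = 452.4 mm²; R_n = 372 × 452.4 × 4 × 1 / 1000 = 673.2 kN → 673.2 / 2 = 337 kN.
Bearing: edge l_c = 21.5, r_n = 169.2 kN; interior l_c = 53, r_n = 377.9 kN; R_n = 169.2 + 3·377.9 = 1303 kN → 651 kN.
Block shear: A_gv = 4400, A_nv = 2776, A_nt = 568 mm²; R_n = min(0.6F_uA_nv, 0.6F_yA_gv) + U_bs·F_u·A_nt = 915.8 kN → 458 kN.
Bolt shear governs: 337 kN.

337 kN (bolt shear governs)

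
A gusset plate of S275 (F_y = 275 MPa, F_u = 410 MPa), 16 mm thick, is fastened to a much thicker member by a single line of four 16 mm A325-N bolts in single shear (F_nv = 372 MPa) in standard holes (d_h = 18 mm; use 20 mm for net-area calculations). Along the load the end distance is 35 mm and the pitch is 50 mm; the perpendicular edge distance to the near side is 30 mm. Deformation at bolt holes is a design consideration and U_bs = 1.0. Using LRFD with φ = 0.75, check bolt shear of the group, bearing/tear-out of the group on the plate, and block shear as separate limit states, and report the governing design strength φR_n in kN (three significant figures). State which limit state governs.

224 kN (bolt shear governs)

Bolt shear: A_b = π·16²/4 = 201.1 mm²; R_n = 372 × 201.1 × 4 × 1 / 1000 = 299.2 kN → 0.75 × 299.2 = 224 kN.
Bearing: edge l_c = 26, r_n = 204.7 kN; interior l_c = 32, r_n = 251.9 kN; R_n = 204.7 + 3·251.9 = 960.4 kN → 720 kN.
Block shear: A_gv = 2960, A_nv = 1840, A_nt = 320 mm²; R_n = min(0.6F_uA_nv, 0.6F_yA_gv) + U_bs·F_u·A_nt = 583.8 kN → 438 kN.
Bolt shear governs: 224 kN.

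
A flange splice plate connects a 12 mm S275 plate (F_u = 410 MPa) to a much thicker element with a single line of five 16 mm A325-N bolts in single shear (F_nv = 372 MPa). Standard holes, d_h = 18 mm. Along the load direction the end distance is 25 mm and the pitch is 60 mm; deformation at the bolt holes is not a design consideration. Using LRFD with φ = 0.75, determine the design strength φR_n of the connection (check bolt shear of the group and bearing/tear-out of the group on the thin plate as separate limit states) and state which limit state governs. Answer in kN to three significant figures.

280 kN (bolt shear governs)

Bolt shear: A_b = π·16²/4 = 201.1 mm²; R_n = 372 × 201.1 × 5 × 1 / 1000 = 374 kN → 0.75 × 374 = 280 kN.
Bearing (1.5 l_c t F_u ≤ 3.0 d t F_u): upper limit = 3.0·16·12·410 / 1000 = 236.2 kN.
  Edge l_c = 25 − 18/2 = 16 → r_n = 118.1 kN; interior l_c = 60 − 18 = 42 → r_n = 236.2 kN.
  R_n,bearing = 1·118.1 + 4·236.2 = 1063 kN → 0.75 × 1063 = 797 kN.
Bolt shear governs: 280 kN.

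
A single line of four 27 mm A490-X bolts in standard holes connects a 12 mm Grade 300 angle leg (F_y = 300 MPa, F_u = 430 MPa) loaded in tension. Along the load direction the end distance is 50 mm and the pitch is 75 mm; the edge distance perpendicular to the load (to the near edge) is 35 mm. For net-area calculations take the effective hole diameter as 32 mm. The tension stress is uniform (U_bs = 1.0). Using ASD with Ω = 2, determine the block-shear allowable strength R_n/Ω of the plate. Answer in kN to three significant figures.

Shear plane L_v = 50 + 3·75 = 275 mm; A_gv = 275 × 12 = 3300 mm².
A_nv = (275 − 3.5·32) × 12 = 1956 mm².
A_nt = (35 − 0.5·32) × 12 = 228 mm².
0.6 F_u A_nv = 504.6 kN; 0.6 F_y A_gv = 594 kN → shear rupture governs the shear term.
R_n = 504.6 + 1.0 × 430 × 228 / 1000 = 602.7 kN.
Allowable strength R_n/Ω = 602.7 / 2 = 301 kN.

301 kN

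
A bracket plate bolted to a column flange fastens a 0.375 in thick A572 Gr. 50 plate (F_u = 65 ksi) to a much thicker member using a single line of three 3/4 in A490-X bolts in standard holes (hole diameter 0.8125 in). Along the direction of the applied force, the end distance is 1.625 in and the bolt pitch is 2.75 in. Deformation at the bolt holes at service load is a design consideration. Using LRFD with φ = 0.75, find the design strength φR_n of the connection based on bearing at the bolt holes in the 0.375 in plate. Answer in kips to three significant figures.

92.5 kips

Per bolt r_n = 1.2 l_c t F_u ≤ 2.4 d t F_u; upper limit = 2.4 × 0.75 × 0.375 × 65 = 43.87 kips.
Edge bolt: l_c = 1.625 − 0.8125/2 = 1.219 in → 1.2 × 1.219 × 0.375 × 65 = 35.65 → r_n = 35.65 kips.
Interior bolts: l_c = 2.75 − 0.8125 = 1.938 in → 1.2 × 1.938 × 0.375 × 65 = 56.67 → r_n = 43.87 kips.
R_n = 1 × 35.65 + 2 × 43.87 = 123.4 kips.
Design strength φR_n = 0.75 × 123.4 = 92.5 kips.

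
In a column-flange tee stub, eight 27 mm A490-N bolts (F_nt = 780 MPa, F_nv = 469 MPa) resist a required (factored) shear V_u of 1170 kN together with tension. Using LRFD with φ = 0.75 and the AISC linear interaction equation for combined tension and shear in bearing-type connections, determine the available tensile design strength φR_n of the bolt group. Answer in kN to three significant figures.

1540 kN

A_b = π·27²/4 = 572.6 mm²; f_rv = 1170 × 1000 / (8 × 572.6) = 255.4 MPa.
F'_nt = 1.3 F_nt − (F_nt / φF_nv) f_rv = 1.3·780 − (780/(0.75·469))·255.4 = 447.6 MPa, capped at F_nt → F'_nt = 447.6 MPa.
R_n = F'_nt · A_b · n = 447.6 × 572.6 × 8 / 1000 = 2050 kN.
Design strength φR_n = 0.75 × 2050 = 1540 kN.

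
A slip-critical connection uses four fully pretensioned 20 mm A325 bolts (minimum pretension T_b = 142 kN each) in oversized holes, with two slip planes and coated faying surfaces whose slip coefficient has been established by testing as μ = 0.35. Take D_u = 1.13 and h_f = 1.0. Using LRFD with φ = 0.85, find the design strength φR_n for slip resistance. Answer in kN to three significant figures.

382 kN

R_n = μ · D_u · h_f · T_b · n_s · n_b = 0.35 × 1.13 × 1.0 × 142 × 2 × 4 = 449.3 kN.
Design strength φR_n = 0.85 × 449.3 = 382 kN.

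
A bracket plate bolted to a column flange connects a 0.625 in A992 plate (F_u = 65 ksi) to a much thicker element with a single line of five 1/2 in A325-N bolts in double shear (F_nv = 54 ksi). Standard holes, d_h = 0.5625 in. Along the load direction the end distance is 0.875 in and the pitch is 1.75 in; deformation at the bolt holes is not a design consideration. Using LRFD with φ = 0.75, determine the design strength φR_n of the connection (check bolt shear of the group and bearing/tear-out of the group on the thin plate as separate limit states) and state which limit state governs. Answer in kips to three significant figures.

Bolt shear: A_b = π·0.5²/4 = 0.1963 in²; R_n = 54 × 0.1963 × 5 × 2 = 106 kips → 0.75 × 106 = 79.5 kips.
Bearing (1.5 l_c t F_u ≤ 3.0 d t F_u): upper limit = 3.0·0.5·0.625·65 = 60.94 kips.
  Edge l_c = 0.875 − 0.5625/2 = 0.5938 → r_n = 36.18 kips; interior l_c = 1.75 − 0.5625 = 1.188 → r_n = 60.94 kips.
  R_n,bearing = 1·36.18 + 4·60.94 = 279.9 kips → 0.75 × 279.9 = 210 kips.
Bolt shear governs: 79.5 kips.

79.5 kips (bolt shear governs)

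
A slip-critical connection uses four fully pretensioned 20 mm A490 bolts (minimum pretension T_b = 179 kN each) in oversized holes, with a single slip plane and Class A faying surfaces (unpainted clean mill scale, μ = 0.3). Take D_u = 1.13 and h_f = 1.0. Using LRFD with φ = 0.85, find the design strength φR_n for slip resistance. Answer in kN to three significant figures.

206 kN

R_n = μ · D_u · h_f · T_b · n_s · n_b = 0.3 × 1.13 × 1.0 × 179 × 1 × 4 = 242.7 kN.
Design strength φR_n = 0.85 × 242.7 = 206 kN.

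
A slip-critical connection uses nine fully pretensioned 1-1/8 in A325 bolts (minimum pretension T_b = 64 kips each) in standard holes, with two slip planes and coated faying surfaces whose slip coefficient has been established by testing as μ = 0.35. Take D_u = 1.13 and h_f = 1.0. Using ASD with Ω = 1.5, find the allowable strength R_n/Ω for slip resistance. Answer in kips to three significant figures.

R_n = μ · D_u · h_f · T_b · n_s · n_b = 0.35 × 1.13 × 1.0 × 64 × 2 × 9 = 455.6 kips.
Allowable strength R_n/Ω = 455.6 / 1.5 = 304 kips.

304 kips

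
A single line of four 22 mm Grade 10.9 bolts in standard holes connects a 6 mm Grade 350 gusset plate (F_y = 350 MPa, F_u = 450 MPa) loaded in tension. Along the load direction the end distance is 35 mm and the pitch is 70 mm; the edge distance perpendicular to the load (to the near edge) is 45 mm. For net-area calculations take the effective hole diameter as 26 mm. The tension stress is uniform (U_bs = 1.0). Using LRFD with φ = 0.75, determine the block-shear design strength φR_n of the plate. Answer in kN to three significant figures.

252 kN

Shear plane L_v = 35 + 3·70 = 245 mm; A_gv = 245 × 6 = 1470 mm².
A_nv = (245 − 3.5·26) × 6 = 924 mm².
A_nt = (45 − 0.5·26) × 6 = 192 mm².
0.6 F_u A_nv = 249.5 kN; 0.6 F_y A_gv = 308.7 kN → shear rupture governs the shear term.
R_n = 249.5 + 1.0 × 450 × 192 / 1000 = 335.9 kN.
Design strength φR_n = 0.75 × 335.9 = 252 kN.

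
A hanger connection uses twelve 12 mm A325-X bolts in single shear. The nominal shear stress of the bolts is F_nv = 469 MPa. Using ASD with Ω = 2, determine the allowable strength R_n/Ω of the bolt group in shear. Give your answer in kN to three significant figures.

318 kN

A_b = π × 12² / 4 = 113.1 mm².
R_n = F_nv · A_b · n · n_s = 469 × 113.1 × 12 × 1 / 1000 = 636.5 kN.
Allowable strength R_n/Ω = 636.5 / 2 = 318 kN.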